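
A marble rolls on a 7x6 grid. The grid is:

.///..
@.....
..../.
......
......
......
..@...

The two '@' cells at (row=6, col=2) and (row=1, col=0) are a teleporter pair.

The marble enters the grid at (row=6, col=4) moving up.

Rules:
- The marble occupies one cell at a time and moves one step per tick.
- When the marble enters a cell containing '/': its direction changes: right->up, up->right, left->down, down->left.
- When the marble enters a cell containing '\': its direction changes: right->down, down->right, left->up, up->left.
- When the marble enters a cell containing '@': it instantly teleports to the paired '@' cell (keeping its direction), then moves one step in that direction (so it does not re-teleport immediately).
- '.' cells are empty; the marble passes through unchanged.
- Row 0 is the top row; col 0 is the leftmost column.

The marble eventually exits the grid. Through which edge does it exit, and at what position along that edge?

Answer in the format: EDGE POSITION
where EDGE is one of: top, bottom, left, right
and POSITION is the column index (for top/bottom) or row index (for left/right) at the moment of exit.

Step 1: enter (6,4), '.' pass, move up to (5,4)
Step 2: enter (5,4), '.' pass, move up to (4,4)
Step 3: enter (4,4), '.' pass, move up to (3,4)
Step 4: enter (3,4), '.' pass, move up to (2,4)
Step 5: enter (2,4), '/' deflects up->right, move right to (2,5)
Step 6: enter (2,5), '.' pass, move right to (2,6)
Step 7: at (2,6) — EXIT via right edge, pos 2

Answer: right 2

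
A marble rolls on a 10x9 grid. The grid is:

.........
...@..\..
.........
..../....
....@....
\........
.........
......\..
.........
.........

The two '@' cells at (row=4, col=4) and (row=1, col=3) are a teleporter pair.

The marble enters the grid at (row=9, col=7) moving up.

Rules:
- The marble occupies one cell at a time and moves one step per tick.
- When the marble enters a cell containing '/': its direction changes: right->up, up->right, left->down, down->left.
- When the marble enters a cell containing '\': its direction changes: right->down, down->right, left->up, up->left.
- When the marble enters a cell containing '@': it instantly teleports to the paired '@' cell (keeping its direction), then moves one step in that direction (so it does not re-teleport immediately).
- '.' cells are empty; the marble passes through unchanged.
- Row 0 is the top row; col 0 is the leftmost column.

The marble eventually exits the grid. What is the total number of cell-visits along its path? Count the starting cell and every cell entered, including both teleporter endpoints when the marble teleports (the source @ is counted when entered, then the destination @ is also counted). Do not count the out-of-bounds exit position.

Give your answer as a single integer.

Answer: 10

Derivation:
Step 1: enter (9,7), '.' pass, move up to (8,7)
Step 2: enter (8,7), '.' pass, move up to (7,7)
Step 3: enter (7,7), '.' pass, move up to (6,7)
Step 4: enter (6,7), '.' pass, move up to (5,7)
Step 5: enter (5,7), '.' pass, move up to (4,7)
Step 6: enter (4,7), '.' pass, move up to (3,7)
Step 7: enter (3,7), '.' pass, move up to (2,7)
Step 8: enter (2,7), '.' pass, move up to (1,7)
Step 9: enter (1,7), '.' pass, move up to (0,7)
Step 10: enter (0,7), '.' pass, move up to (-1,7)
Step 11: at (-1,7) — EXIT via top edge, pos 7
Path length (cell visits): 10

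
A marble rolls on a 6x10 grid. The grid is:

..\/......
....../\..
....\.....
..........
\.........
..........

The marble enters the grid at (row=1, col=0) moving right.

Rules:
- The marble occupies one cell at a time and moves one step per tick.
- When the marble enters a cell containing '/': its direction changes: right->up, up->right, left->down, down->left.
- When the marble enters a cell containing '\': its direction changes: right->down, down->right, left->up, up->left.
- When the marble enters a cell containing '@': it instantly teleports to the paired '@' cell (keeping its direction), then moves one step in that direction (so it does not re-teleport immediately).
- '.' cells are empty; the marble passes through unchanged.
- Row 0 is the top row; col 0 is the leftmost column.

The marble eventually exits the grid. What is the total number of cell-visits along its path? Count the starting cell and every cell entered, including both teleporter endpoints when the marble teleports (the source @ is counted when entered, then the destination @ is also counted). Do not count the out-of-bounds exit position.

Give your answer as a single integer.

Step 1: enter (1,0), '.' pass, move right to (1,1)
Step 2: enter (1,1), '.' pass, move right to (1,2)
Step 3: enter (1,2), '.' pass, move right to (1,3)
Step 4: enter (1,3), '.' pass, move right to (1,4)
Step 5: enter (1,4), '.' pass, move right to (1,5)
Step 6: enter (1,5), '.' pass, move right to (1,6)
Step 7: enter (1,6), '/' deflects right->up, move up to (0,6)
Step 8: enter (0,6), '.' pass, move up to (-1,6)
Step 9: at (-1,6) — EXIT via top edge, pos 6
Path length (cell visits): 8

Answer: 8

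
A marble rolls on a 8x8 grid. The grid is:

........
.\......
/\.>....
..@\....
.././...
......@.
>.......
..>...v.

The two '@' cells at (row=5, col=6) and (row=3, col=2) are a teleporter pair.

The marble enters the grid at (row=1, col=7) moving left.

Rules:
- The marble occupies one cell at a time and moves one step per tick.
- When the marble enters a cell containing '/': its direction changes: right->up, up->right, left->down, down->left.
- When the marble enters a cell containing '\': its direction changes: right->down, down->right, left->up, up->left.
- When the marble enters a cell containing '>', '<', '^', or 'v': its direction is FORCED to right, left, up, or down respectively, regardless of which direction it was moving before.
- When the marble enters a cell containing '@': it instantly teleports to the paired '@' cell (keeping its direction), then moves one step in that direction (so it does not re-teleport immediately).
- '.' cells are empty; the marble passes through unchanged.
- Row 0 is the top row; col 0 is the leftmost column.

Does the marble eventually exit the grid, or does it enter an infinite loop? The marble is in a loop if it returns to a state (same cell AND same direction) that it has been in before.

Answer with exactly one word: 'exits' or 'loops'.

Step 1: enter (1,7), '.' pass, move left to (1,6)
Step 2: enter (1,6), '.' pass, move left to (1,5)
Step 3: enter (1,5), '.' pass, move left to (1,4)
Step 4: enter (1,4), '.' pass, move left to (1,3)
Step 5: enter (1,3), '.' pass, move left to (1,2)
Step 6: enter (1,2), '.' pass, move left to (1,1)
Step 7: enter (1,1), '\' deflects left->up, move up to (0,1)
Step 8: enter (0,1), '.' pass, move up to (-1,1)
Step 9: at (-1,1) — EXIT via top edge, pos 1

Answer: exits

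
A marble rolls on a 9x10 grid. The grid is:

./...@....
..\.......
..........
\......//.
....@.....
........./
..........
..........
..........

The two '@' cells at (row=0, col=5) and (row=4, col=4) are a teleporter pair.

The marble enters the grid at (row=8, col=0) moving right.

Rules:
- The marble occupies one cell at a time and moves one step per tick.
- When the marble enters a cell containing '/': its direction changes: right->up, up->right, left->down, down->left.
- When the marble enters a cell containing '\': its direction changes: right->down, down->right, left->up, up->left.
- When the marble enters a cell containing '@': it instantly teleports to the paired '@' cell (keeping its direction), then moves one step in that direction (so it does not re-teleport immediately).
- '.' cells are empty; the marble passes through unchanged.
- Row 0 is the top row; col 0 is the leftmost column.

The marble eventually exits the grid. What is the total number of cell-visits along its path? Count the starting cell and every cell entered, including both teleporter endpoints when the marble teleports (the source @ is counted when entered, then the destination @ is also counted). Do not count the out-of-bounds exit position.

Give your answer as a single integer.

Answer: 10

Derivation:
Step 1: enter (8,0), '.' pass, move right to (8,1)
Step 2: enter (8,1), '.' pass, move right to (8,2)
Step 3: enter (8,2), '.' pass, move right to (8,3)
Step 4: enter (8,3), '.' pass, move right to (8,4)
Step 5: enter (8,4), '.' pass, move right to (8,5)
Step 6: enter (8,5), '.' pass, move right to (8,6)
Step 7: enter (8,6), '.' pass, move right to (8,7)
Step 8: enter (8,7), '.' pass, move right to (8,8)
Step 9: enter (8,8), '.' pass, move right to (8,9)
Step 10: enter (8,9), '.' pass, move right to (8,10)
Step 11: at (8,10) — EXIT via right edge, pos 8
Path length (cell visits): 10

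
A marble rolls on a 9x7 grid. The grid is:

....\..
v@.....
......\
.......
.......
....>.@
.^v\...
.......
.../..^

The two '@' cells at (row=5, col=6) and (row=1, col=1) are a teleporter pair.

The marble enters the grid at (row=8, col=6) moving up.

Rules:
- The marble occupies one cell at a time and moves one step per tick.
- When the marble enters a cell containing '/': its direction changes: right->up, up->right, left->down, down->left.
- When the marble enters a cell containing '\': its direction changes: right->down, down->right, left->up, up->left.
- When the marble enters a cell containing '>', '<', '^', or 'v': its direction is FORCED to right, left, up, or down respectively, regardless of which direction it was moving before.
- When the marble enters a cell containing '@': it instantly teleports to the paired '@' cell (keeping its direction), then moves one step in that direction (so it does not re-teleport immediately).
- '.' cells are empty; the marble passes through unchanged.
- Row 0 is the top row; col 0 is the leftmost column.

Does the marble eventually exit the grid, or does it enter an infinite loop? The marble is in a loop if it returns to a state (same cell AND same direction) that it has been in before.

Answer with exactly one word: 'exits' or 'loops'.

Answer: exits

Derivation:
Step 1: enter (8,6), '^' forces up->up, move up to (7,6)
Step 2: enter (7,6), '.' pass, move up to (6,6)
Step 3: enter (6,6), '.' pass, move up to (5,6)
Step 4: enter (5,6), '@' teleport (5,6)->(1,1), also enter (1,1), move up to (0,1)
Step 5: enter (0,1), '.' pass, move up to (-1,1)
Step 6: at (-1,1) — EXIT via top edge, pos 1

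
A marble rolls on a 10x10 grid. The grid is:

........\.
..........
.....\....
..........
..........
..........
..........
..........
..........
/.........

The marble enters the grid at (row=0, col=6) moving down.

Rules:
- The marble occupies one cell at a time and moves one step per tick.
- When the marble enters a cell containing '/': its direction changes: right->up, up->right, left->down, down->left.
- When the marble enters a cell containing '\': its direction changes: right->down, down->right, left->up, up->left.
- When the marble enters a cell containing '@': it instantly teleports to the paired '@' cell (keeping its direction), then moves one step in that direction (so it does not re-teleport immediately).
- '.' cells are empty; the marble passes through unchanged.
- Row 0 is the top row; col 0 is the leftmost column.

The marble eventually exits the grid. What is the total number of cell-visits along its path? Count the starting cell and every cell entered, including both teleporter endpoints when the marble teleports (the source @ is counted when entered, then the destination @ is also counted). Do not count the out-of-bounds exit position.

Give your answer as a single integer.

Answer: 10

Derivation:
Step 1: enter (0,6), '.' pass, move down to (1,6)
Step 2: enter (1,6), '.' pass, move down to (2,6)
Step 3: enter (2,6), '.' pass, move down to (3,6)
Step 4: enter (3,6), '.' pass, move down to (4,6)
Step 5: enter (4,6), '.' pass, move down to (5,6)
Step 6: enter (5,6), '.' pass, move down to (6,6)
Step 7: enter (6,6), '.' pass, move down to (7,6)
Step 8: enter (7,6), '.' pass, move down to (8,6)
Step 9: enter (8,6), '.' pass, move down to (9,6)
Step 10: enter (9,6), '.' pass, move down to (10,6)
Step 11: at (10,6) — EXIT via bottom edge, pos 6
Path length (cell visits): 10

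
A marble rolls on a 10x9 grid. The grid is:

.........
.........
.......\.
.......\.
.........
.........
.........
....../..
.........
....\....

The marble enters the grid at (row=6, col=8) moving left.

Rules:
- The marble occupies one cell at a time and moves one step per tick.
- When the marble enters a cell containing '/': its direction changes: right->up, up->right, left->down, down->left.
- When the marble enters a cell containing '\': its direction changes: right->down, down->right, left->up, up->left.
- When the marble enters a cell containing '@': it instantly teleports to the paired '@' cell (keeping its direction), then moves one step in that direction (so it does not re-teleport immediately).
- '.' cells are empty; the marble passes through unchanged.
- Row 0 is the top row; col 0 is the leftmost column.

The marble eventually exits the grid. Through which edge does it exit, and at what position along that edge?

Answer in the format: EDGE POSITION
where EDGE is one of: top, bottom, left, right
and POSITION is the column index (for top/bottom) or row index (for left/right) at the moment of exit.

Answer: left 6

Derivation:
Step 1: enter (6,8), '.' pass, move left to (6,7)
Step 2: enter (6,7), '.' pass, move left to (6,6)
Step 3: enter (6,6), '.' pass, move left to (6,5)
Step 4: enter (6,5), '.' pass, move left to (6,4)
Step 5: enter (6,4), '.' pass, move left to (6,3)
Step 6: enter (6,3), '.' pass, move left to (6,2)
Step 7: enter (6,2), '.' pass, move left to (6,1)
Step 8: enter (6,1), '.' pass, move left to (6,0)
Step 9: enter (6,0), '.' pass, move left to (6,-1)
Step 10: at (6,-1) — EXIT via left edge, pos 6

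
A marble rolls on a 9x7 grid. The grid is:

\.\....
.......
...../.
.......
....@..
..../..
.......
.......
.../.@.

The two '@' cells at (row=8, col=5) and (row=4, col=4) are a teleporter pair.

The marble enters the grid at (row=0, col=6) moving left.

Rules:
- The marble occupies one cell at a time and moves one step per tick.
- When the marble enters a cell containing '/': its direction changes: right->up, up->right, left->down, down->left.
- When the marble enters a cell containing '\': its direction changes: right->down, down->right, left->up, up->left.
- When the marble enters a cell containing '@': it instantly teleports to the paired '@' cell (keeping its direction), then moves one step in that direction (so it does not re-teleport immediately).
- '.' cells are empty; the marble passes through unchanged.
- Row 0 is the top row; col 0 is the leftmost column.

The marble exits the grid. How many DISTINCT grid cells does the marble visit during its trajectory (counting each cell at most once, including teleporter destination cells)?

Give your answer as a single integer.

Answer: 5

Derivation:
Step 1: enter (0,6), '.' pass, move left to (0,5)
Step 2: enter (0,5), '.' pass, move left to (0,4)
Step 3: enter (0,4), '.' pass, move left to (0,3)
Step 4: enter (0,3), '.' pass, move left to (0,2)
Step 5: enter (0,2), '\' deflects left->up, move up to (-1,2)
Step 6: at (-1,2) — EXIT via top edge, pos 2
Distinct cells visited: 5 (path length 5)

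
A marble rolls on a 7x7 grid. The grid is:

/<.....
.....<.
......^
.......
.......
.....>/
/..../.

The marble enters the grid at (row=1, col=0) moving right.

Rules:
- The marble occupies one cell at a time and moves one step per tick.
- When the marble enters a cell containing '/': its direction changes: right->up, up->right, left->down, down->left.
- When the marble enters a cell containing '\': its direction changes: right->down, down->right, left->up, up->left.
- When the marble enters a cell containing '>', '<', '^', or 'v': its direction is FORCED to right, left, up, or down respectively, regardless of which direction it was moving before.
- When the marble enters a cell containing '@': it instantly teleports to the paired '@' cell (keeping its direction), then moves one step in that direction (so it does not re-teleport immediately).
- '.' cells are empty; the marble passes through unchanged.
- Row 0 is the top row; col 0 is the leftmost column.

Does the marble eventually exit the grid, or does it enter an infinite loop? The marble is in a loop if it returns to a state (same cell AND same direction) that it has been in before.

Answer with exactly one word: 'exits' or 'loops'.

Step 1: enter (1,0), '.' pass, move right to (1,1)
Step 2: enter (1,1), '.' pass, move right to (1,2)
Step 3: enter (1,2), '.' pass, move right to (1,3)
Step 4: enter (1,3), '.' pass, move right to (1,4)
Step 5: enter (1,4), '.' pass, move right to (1,5)
Step 6: enter (1,5), '<' forces right->left, move left to (1,4)
Step 7: enter (1,4), '.' pass, move left to (1,3)
Step 8: enter (1,3), '.' pass, move left to (1,2)
Step 9: enter (1,2), '.' pass, move left to (1,1)
Step 10: enter (1,1), '.' pass, move left to (1,0)
Step 11: enter (1,0), '.' pass, move left to (1,-1)
Step 12: at (1,-1) — EXIT via left edge, pos 1

Answer: exits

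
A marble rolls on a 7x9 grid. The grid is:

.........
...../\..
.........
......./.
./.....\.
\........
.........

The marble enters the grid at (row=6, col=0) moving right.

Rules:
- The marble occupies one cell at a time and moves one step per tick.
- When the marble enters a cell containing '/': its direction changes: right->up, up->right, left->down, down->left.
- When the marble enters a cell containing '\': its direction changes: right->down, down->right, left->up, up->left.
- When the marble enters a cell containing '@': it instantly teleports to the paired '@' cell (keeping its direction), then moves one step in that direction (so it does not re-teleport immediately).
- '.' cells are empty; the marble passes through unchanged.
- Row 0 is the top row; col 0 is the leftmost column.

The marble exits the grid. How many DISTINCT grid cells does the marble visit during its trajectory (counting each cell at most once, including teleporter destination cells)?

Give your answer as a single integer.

Answer: 9

Derivation:
Step 1: enter (6,0), '.' pass, move right to (6,1)
Step 2: enter (6,1), '.' pass, move right to (6,2)
Step 3: enter (6,2), '.' pass, move right to (6,3)
Step 4: enter (6,3), '.' pass, move right to (6,4)
Step 5: enter (6,4), '.' pass, move right to (6,5)
Step 6: enter (6,5), '.' pass, move right to (6,6)
Step 7: enter (6,6), '.' pass, move right to (6,7)
Step 8: enter (6,7), '.' pass, move right to (6,8)
Step 9: enter (6,8), '.' pass, move right to (6,9)
Step 10: at (6,9) — EXIT via right edge, pos 6
Distinct cells visited: 9 (path length 9)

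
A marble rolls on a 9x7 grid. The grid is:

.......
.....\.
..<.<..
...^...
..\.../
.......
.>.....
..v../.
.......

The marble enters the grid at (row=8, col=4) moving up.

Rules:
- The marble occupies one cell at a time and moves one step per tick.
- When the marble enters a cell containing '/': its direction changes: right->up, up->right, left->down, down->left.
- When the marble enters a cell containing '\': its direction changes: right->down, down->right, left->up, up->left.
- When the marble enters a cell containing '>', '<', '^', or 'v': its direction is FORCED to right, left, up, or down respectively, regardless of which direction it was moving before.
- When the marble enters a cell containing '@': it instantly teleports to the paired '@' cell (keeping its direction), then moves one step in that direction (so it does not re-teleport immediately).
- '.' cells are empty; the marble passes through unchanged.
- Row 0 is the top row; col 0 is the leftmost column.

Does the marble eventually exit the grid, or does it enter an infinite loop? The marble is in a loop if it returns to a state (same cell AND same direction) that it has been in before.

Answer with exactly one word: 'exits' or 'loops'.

Answer: exits

Derivation:
Step 1: enter (8,4), '.' pass, move up to (7,4)
Step 2: enter (7,4), '.' pass, move up to (6,4)
Step 3: enter (6,4), '.' pass, move up to (5,4)
Step 4: enter (5,4), '.' pass, move up to (4,4)
Step 5: enter (4,4), '.' pass, move up to (3,4)
Step 6: enter (3,4), '.' pass, move up to (2,4)
Step 7: enter (2,4), '<' forces up->left, move left to (2,3)
Step 8: enter (2,3), '.' pass, move left to (2,2)
Step 9: enter (2,2), '<' forces left->left, move left to (2,1)
Step 10: enter (2,1), '.' pass, move left to (2,0)
Step 11: enter (2,0), '.' pass, move left to (2,-1)
Step 12: at (2,-1) — EXIT via left edge, pos 2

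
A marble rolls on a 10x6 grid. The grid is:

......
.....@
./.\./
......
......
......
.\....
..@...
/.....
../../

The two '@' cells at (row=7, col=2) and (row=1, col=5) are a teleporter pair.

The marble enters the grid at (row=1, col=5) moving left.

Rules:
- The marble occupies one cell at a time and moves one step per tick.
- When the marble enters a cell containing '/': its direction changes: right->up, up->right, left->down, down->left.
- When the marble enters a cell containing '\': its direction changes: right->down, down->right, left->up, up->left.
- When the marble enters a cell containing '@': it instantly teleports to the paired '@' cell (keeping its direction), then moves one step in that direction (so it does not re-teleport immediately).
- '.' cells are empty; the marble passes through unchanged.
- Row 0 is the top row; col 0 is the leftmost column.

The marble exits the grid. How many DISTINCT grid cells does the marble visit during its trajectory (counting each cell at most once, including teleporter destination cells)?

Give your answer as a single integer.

Answer: 4

Derivation:
Step 1: enter (1,5), '@' teleport (1,5)->(7,2), also enter (7,2), move left to (7,1)
Step 2: enter (7,1), '.' pass, move left to (7,0)
Step 3: enter (7,0), '.' pass, move left to (7,-1)
Step 4: at (7,-1) — EXIT via left edge, pos 7
Distinct cells visited: 4 (path length 4)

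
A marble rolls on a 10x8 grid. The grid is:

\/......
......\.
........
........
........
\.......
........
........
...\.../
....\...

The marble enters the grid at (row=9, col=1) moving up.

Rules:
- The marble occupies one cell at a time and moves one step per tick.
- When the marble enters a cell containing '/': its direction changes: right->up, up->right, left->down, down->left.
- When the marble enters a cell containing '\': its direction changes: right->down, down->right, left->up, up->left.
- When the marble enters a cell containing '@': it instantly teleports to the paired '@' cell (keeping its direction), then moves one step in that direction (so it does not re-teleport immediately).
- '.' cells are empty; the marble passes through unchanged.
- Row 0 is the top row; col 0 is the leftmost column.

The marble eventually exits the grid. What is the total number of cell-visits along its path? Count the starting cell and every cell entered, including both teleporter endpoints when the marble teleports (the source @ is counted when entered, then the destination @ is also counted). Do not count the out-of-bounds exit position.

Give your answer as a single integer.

Answer: 16

Derivation:
Step 1: enter (9,1), '.' pass, move up to (8,1)
Step 2: enter (8,1), '.' pass, move up to (7,1)
Step 3: enter (7,1), '.' pass, move up to (6,1)
Step 4: enter (6,1), '.' pass, move up to (5,1)
Step 5: enter (5,1), '.' pass, move up to (4,1)
Step 6: enter (4,1), '.' pass, move up to (3,1)
Step 7: enter (3,1), '.' pass, move up to (2,1)
Step 8: enter (2,1), '.' pass, move up to (1,1)
Step 9: enter (1,1), '.' pass, move up to (0,1)
Step 10: enter (0,1), '/' deflects up->right, move right to (0,2)
Step 11: enter (0,2), '.' pass, move right to (0,3)
Step 12: enter (0,3), '.' pass, move right to (0,4)
Step 13: enter (0,4), '.' pass, move right to (0,5)
Step 14: enter (0,5), '.' pass, move right to (0,6)
Step 15: enter (0,6), '.' pass, move right to (0,7)
Step 16: enter (0,7), '.' pass, move right to (0,8)
Step 17: at (0,8) — EXIT via right edge, pos 0
Path length (cell visits): 16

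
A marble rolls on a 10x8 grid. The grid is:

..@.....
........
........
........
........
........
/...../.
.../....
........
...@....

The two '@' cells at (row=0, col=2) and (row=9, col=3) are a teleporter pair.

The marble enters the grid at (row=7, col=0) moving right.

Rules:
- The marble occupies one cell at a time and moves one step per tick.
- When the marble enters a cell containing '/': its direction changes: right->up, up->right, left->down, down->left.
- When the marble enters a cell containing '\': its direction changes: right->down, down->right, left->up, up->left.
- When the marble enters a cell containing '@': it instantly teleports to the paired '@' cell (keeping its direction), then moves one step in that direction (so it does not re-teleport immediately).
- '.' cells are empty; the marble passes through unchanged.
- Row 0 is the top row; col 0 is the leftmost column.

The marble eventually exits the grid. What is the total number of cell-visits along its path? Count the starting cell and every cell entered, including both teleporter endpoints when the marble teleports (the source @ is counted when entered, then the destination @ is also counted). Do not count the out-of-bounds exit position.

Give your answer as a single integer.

Answer: 11

Derivation:
Step 1: enter (7,0), '.' pass, move right to (7,1)
Step 2: enter (7,1), '.' pass, move right to (7,2)
Step 3: enter (7,2), '.' pass, move right to (7,3)
Step 4: enter (7,3), '/' deflects right->up, move up to (6,3)
Step 5: enter (6,3), '.' pass, move up to (5,3)
Step 6: enter (5,3), '.' pass, move up to (4,3)
Step 7: enter (4,3), '.' pass, move up to (3,3)
Step 8: enter (3,3), '.' pass, move up to (2,3)
Step 9: enter (2,3), '.' pass, move up to (1,3)
Step 10: enter (1,3), '.' pass, move up to (0,3)
Step 11: enter (0,3), '.' pass, move up to (-1,3)
Step 12: at (-1,3) — EXIT via top edge, pos 3
Path length (cell visits): 11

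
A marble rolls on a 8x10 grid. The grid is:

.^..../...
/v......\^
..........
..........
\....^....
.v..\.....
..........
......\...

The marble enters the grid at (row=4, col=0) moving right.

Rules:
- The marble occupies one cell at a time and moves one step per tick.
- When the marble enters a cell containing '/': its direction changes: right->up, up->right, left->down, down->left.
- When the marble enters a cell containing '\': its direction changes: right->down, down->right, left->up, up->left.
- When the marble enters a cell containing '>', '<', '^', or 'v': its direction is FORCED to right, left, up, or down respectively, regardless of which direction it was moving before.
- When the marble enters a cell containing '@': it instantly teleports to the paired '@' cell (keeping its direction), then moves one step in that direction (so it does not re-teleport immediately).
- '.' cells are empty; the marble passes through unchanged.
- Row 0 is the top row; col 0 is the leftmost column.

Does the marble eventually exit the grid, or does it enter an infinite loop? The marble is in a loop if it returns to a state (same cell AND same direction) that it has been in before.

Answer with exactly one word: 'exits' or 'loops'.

Step 1: enter (4,0), '\' deflects right->down, move down to (5,0)
Step 2: enter (5,0), '.' pass, move down to (6,0)
Step 3: enter (6,0), '.' pass, move down to (7,0)
Step 4: enter (7,0), '.' pass, move down to (8,0)
Step 5: at (8,0) — EXIT via bottom edge, pos 0

Answer: exits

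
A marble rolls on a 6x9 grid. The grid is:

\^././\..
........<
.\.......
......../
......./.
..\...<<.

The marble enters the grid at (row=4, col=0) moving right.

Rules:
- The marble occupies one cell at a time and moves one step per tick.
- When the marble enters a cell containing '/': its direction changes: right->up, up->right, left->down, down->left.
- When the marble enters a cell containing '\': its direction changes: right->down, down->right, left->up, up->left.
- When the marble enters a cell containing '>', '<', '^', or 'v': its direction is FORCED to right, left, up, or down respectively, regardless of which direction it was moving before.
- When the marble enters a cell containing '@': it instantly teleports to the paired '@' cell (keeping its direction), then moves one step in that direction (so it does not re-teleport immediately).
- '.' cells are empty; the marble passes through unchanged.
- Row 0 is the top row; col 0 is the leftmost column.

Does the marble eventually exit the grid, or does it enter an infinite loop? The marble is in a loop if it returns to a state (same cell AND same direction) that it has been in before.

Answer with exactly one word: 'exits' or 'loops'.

Answer: exits

Derivation:
Step 1: enter (4,0), '.' pass, move right to (4,1)
Step 2: enter (4,1), '.' pass, move right to (4,2)
Step 3: enter (4,2), '.' pass, move right to (4,3)
Step 4: enter (4,3), '.' pass, move right to (4,4)
Step 5: enter (4,4), '.' pass, move right to (4,5)
Step 6: enter (4,5), '.' pass, move right to (4,6)
Step 7: enter (4,6), '.' pass, move right to (4,7)
Step 8: enter (4,7), '/' deflects right->up, move up to (3,7)
Step 9: enter (3,7), '.' pass, move up to (2,7)
Step 10: enter (2,7), '.' pass, move up to (1,7)
Step 11: enter (1,7), '.' pass, move up to (0,7)
Step 12: enter (0,7), '.' pass, move up to (-1,7)
Step 13: at (-1,7) — EXIT via top edge, pos 7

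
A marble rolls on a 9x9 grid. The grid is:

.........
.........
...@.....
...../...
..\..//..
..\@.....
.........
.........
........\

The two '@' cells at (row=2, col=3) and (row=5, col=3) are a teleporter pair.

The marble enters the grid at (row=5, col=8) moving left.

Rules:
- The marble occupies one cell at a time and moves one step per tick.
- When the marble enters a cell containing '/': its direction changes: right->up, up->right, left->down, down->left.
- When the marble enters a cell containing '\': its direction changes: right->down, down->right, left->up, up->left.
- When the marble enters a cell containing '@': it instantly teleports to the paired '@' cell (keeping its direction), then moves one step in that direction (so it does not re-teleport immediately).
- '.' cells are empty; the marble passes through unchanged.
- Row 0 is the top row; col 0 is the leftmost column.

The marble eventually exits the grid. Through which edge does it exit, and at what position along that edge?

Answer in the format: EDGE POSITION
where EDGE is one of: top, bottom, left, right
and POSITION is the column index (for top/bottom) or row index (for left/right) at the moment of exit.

Answer: left 2

Derivation:
Step 1: enter (5,8), '.' pass, move left to (5,7)
Step 2: enter (5,7), '.' pass, move left to (5,6)
Step 3: enter (5,6), '.' pass, move left to (5,5)
Step 4: enter (5,5), '.' pass, move left to (5,4)
Step 5: enter (5,4), '.' pass, move left to (5,3)
Step 6: enter (5,3), '@' teleport (5,3)->(2,3), also enter (2,3), move left to (2,2)
Step 7: enter (2,2), '.' pass, move left to (2,1)
Step 8: enter (2,1), '.' pass, move left to (2,0)
Step 9: enter (2,0), '.' pass, move left to (2,-1)
Step 10: at (2,-1) — EXIT via left edge, pos 2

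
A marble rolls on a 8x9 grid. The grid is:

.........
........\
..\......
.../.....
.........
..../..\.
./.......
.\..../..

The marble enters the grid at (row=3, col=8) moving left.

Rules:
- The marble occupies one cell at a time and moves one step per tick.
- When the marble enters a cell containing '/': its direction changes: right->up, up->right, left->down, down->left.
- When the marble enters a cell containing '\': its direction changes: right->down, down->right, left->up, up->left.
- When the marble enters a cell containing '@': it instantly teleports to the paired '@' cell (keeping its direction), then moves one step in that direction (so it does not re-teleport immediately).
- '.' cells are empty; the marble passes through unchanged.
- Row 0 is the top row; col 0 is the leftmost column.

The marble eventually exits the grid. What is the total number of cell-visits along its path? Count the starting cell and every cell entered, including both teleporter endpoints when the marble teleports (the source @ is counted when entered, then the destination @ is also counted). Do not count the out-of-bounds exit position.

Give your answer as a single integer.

Step 1: enter (3,8), '.' pass, move left to (3,7)
Step 2: enter (3,7), '.' pass, move left to (3,6)
Step 3: enter (3,6), '.' pass, move left to (3,5)
Step 4: enter (3,5), '.' pass, move left to (3,4)
Step 5: enter (3,4), '.' pass, move left to (3,3)
Step 6: enter (3,3), '/' deflects left->down, move down to (4,3)
Step 7: enter (4,3), '.' pass, move down to (5,3)
Step 8: enter (5,3), '.' pass, move down to (6,3)
Step 9: enter (6,3), '.' pass, move down to (7,3)
Step 10: enter (7,3), '.' pass, move down to (8,3)
Step 11: at (8,3) — EXIT via bottom edge, pos 3
Path length (cell visits): 10

Answer: 10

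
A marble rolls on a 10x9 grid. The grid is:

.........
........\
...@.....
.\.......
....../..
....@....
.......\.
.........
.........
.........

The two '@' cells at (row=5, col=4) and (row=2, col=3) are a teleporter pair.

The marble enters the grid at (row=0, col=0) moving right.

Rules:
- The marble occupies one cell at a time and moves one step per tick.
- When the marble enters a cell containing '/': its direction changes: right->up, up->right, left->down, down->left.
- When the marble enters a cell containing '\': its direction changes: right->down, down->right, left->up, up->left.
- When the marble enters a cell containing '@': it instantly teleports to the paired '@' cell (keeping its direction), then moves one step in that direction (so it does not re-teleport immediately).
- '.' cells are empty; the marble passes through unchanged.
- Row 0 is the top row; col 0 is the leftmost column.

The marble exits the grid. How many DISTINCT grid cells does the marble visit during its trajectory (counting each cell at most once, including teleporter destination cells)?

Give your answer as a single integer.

Step 1: enter (0,0), '.' pass, move right to (0,1)
Step 2: enter (0,1), '.' pass, move right to (0,2)
Step 3: enter (0,2), '.' pass, move right to (0,3)
Step 4: enter (0,3), '.' pass, move right to (0,4)
Step 5: enter (0,4), '.' pass, move right to (0,5)
Step 6: enter (0,5), '.' pass, move right to (0,6)
Step 7: enter (0,6), '.' pass, move right to (0,7)
Step 8: enter (0,7), '.' pass, move right to (0,8)
Step 9: enter (0,8), '.' pass, move right to (0,9)
Step 10: at (0,9) — EXIT via right edge, pos 0
Distinct cells visited: 9 (path length 9)

Answer: 9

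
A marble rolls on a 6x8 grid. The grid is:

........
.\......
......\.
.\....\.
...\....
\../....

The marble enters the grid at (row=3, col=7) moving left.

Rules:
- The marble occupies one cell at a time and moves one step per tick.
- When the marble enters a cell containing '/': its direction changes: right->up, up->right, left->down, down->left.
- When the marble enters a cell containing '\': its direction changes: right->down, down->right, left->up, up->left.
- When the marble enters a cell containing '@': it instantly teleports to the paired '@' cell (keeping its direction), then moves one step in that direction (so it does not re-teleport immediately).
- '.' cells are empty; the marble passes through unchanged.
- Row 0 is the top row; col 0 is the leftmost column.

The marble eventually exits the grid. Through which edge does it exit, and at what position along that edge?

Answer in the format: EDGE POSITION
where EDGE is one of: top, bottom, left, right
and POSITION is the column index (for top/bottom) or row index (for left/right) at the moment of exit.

Answer: left 2

Derivation:
Step 1: enter (3,7), '.' pass, move left to (3,6)
Step 2: enter (3,6), '\' deflects left->up, move up to (2,6)
Step 3: enter (2,6), '\' deflects up->left, move left to (2,5)
Step 4: enter (2,5), '.' pass, move left to (2,4)
Step 5: enter (2,4), '.' pass, move left to (2,3)
Step 6: enter (2,3), '.' pass, move left to (2,2)
Step 7: enter (2,2), '.' pass, move left to (2,1)
Step 8: enter (2,1), '.' pass, move left to (2,0)
Step 9: enter (2,0), '.' pass, move left to (2,-1)
Step 10: at (2,-1) — EXIT via left edge, pos 2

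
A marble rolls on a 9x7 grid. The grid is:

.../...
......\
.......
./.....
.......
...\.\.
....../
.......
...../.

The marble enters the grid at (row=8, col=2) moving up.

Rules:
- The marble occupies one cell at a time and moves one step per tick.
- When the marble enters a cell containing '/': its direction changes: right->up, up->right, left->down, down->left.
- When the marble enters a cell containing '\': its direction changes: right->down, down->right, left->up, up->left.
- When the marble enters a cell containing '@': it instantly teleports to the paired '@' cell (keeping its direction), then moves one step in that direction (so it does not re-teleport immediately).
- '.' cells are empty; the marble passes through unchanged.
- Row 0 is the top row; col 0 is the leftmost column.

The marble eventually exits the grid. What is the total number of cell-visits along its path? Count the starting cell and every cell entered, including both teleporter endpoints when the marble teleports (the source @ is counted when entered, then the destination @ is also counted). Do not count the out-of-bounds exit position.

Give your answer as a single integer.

Step 1: enter (8,2), '.' pass, move up to (7,2)
Step 2: enter (7,2), '.' pass, move up to (6,2)
Step 3: enter (6,2), '.' pass, move up to (5,2)
Step 4: enter (5,2), '.' pass, move up to (4,2)
Step 5: enter (4,2), '.' pass, move up to (3,2)
Step 6: enter (3,2), '.' pass, move up to (2,2)
Step 7: enter (2,2), '.' pass, move up to (1,2)
Step 8: enter (1,2), '.' pass, move up to (0,2)
Step 9: enter (0,2), '.' pass, move up to (-1,2)
Step 10: at (-1,2) — EXIT via top edge, pos 2
Path length (cell visits): 9

Answer: 9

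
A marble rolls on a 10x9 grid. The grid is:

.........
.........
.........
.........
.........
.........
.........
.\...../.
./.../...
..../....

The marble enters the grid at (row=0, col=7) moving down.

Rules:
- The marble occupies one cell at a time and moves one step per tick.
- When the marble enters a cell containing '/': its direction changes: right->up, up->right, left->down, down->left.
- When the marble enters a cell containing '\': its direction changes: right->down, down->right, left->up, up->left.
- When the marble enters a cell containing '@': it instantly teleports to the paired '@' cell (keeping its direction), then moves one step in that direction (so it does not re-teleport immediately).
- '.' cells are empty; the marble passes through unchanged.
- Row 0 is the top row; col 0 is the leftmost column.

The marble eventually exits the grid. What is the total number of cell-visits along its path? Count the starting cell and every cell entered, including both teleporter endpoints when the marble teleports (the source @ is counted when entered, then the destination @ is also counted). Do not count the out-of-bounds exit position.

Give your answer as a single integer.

Step 1: enter (0,7), '.' pass, move down to (1,7)
Step 2: enter (1,7), '.' pass, move down to (2,7)
Step 3: enter (2,7), '.' pass, move down to (3,7)
Step 4: enter (3,7), '.' pass, move down to (4,7)
Step 5: enter (4,7), '.' pass, move down to (5,7)
Step 6: enter (5,7), '.' pass, move down to (6,7)
Step 7: enter (6,7), '.' pass, move down to (7,7)
Step 8: enter (7,7), '/' deflects down->left, move left to (7,6)
Step 9: enter (7,6), '.' pass, move left to (7,5)
Step 10: enter (7,5), '.' pass, move left to (7,4)
Step 11: enter (7,4), '.' pass, move left to (7,3)
Step 12: enter (7,3), '.' pass, move left to (7,2)
Step 13: enter (7,2), '.' pass, move left to (7,1)
Step 14: enter (7,1), '\' deflects left->up, move up to (6,1)
Step 15: enter (6,1), '.' pass, move up to (5,1)
Step 16: enter (5,1), '.' pass, move up to (4,1)
Step 17: enter (4,1), '.' pass, move up to (3,1)
Step 18: enter (3,1), '.' pass, move up to (2,1)
Step 19: enter (2,1), '.' pass, move up to (1,1)
Step 20: enter (1,1), '.' pass, move up to (0,1)
Step 21: enter (0,1), '.' pass, move up to (-1,1)
Step 22: at (-1,1) — EXIT via top edge, pos 1
Path length (cell visits): 21

Answer: 21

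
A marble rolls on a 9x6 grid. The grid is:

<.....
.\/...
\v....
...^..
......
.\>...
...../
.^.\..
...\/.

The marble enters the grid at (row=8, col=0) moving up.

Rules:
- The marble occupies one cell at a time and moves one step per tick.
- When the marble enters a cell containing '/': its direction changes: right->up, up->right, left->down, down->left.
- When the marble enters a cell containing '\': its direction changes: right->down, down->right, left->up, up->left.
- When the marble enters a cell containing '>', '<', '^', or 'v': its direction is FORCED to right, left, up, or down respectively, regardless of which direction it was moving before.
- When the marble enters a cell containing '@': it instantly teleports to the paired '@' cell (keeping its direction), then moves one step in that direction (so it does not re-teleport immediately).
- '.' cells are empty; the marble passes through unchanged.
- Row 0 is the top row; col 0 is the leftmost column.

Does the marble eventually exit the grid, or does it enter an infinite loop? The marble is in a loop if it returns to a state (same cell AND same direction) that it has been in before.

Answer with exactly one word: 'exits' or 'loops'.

Step 1: enter (8,0), '.' pass, move up to (7,0)
Step 2: enter (7,0), '.' pass, move up to (6,0)
Step 3: enter (6,0), '.' pass, move up to (5,0)
Step 4: enter (5,0), '.' pass, move up to (4,0)
Step 5: enter (4,0), '.' pass, move up to (3,0)
Step 6: enter (3,0), '.' pass, move up to (2,0)
Step 7: enter (2,0), '\' deflects up->left, move left to (2,-1)
Step 8: at (2,-1) — EXIT via left edge, pos 2

Answer: exits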